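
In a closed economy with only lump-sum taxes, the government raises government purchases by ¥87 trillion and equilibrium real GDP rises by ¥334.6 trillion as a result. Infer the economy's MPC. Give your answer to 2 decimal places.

Implied spending multiplier k = ΔY/ΔG = 334.6/87 ≈ 3.846.
Since k = 1/(1 − MPC), MPC = 1 − 1/k = 1 − ΔG/ΔY = 1 − 87/334.6 ≈ 0.74.

0.74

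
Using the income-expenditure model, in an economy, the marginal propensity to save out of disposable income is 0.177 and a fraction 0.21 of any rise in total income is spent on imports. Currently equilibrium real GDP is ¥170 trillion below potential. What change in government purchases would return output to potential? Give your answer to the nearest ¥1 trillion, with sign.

MPC = 1 − MPS = 1 − 0.177 = 0.823.
Spending multiplier = 1/(1 − c + m) = 1/(1 − 0.823 + 0.21) = 1/0.387 ≈ 2.584.
Need ΔY = +¥170 trillion, so ΔG = ΔY/k = (+¥170 trillion) × 0.387 ≈ +¥66 trillion.
The government should increase government purchases by ¥66 trillion.

+¥66 trillion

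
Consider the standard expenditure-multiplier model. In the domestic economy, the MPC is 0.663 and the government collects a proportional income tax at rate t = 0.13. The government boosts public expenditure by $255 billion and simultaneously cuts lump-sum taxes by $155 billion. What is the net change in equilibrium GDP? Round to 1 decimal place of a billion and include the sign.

Expenditure multiplier = 1/(1 − c(1−t)) = 1/(1 − 0.663×0.87) = 1/0.42319 ≈ 2.363.
ΔG contributes k·ΔG = (+$255 billion) / 0.42319 ≈ +$602.6 billion.
ΔT of −$155 billion changes first-round spending by −c·ΔT = +$102.765 billion, contributing k·(−c·ΔT) = (+$102.765 billion) / 0.42319 ≈ +$242.8 billion.
Net ΔY = k(ΔG − c·ΔT) = (+$357.765 billion) / 0.42319 ≈ +$845.4 billion.

+$845.4 billion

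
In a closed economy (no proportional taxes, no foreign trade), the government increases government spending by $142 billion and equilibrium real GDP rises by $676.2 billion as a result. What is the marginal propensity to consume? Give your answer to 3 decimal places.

Implied spending multiplier k = ΔY/ΔG = 676.2/142 ≈ 4.762.
Since k = 1/(1 − MPC), MPC = 1 − 1/k = 1 − ΔG/ΔY = 1 − 142/676.2 ≈ 0.790.

0.790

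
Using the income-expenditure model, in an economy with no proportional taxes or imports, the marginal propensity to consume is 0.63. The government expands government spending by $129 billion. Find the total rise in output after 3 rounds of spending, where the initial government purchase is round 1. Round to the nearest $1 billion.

$261 billion

Round 1 adds ΔG = $129 billion; each later round is MPC = 0.63 times the previous.
After 3 rounds: 129 + 81.27 + 51.2001 = ΔG·(1 − c^3)/(1 − c) = 129 × (1 − 0.250047)/0.37 ≈ $261 billion.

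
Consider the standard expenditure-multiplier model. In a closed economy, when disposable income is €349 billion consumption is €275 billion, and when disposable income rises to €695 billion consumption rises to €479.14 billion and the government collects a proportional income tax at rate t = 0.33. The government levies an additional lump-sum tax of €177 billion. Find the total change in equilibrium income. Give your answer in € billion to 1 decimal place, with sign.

−€172.7 billion

MPC = ΔC/ΔYd = (479.14 − 275)/(695 − 349) = 204.14/346 = 0.59.
A lump-sum tax change of +€177 billion shifts disposable income by −€177 billion; first-round consumption changes by −c × ΔT = −0.59 × (+€177 billion) = −€104.43 billion.
Expenditure multiplier = 1/(1 − c(1−t)) = 1/(1 − 0.59×0.67) = 1/0.6047 ≈ 1.654.
The tax multiplier is −c × k ≈ −0.976, so ΔY = k × (−c·ΔT) = (−€104.43 billion) / 0.6047 ≈ −€172.7 billion.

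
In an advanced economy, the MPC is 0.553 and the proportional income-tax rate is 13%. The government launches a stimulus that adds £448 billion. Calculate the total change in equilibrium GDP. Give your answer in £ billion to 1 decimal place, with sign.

+£863.4 billion

Expenditure multiplier = 1/(1 − c(1−t)) = 1/(1 − 0.553×0.87) = 1/0.51889 ≈ 1.927.
ΔY = k × ΔG = (+£448 billion) / 0.51889 ≈ +£863.4 billion.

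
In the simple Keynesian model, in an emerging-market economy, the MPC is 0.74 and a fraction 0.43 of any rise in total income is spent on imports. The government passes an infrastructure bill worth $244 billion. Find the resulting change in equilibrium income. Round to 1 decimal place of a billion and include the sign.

Government-spending multiplier = 1/(1 − c + m) = 1/(1 − 0.74 + 0.43) = 1/0.69 ≈ 1.449.
ΔY = k × ΔG = (+$244 billion) / 0.69 ≈ +$353.6 billion.

+$353.6 billion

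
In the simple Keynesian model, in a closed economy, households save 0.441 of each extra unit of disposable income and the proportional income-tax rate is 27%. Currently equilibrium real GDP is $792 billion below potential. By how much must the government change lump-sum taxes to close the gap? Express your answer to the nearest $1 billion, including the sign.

MPC = 1 − MPS = 1 − 0.441 = 0.559.
Spending multiplier = 1/(1 − c(1−t)) = 1/(1 − 0.559×0.73) = 1/0.59193 ≈ 1.689.
Tax multiplier = −c·k = −0.559/0.59193 ≈ −0.944. Need ΔY = +$792 billion, so ΔT = ΔY/(−c·k) = −(+$792 billion) × 0.59193 / 0.559 ≈ −$839 billion.
The government should cut lump-sum taxes by $839 billion.

−$839 billion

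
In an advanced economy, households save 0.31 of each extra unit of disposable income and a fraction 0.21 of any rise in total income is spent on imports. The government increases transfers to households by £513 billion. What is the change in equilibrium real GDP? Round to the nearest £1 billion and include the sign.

MPC = 1 − MPS = 1 − 0.31 = 0.69.
The transfer change shifts disposable income by +£513 billion, so first-round consumption changes by c·ΔTR = 0.69 × (+£513 billion) = +£353.97 billion.
Expenditure multiplier = 1/(1 − c + m) = 1/(1 − 0.69 + 0.21) = 1/0.52 ≈ 1.923.
The transfer multiplier is c × k ≈ 1.327, so ΔY = k × (c·ΔTR) = (+£353.97 billion) / 0.52 ≈ +£681 billion.

+£681 billion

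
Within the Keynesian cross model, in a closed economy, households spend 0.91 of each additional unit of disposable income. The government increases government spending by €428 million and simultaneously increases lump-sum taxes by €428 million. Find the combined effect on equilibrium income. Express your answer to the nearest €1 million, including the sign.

Expenditure multiplier = 1/(1 − MPC) = 1/(1 − 0.91) = 1/0.09 ≈ 11.111.
ΔG contributes k·ΔG = (+€428 million) / 0.09 ≈ +€4,755.6 million.
ΔT of +€428 million changes first-round spending by −c·ΔT = −€389.48 million, contributing k·(−c·ΔT) = (−€389.48 million) / 0.09 ≈ −€4,327.6 million.
With ΔG = ΔT and no other leakages, the balanced-budget multiplier is 1, so ΔY = ΔG = +€428 million.

+€428 million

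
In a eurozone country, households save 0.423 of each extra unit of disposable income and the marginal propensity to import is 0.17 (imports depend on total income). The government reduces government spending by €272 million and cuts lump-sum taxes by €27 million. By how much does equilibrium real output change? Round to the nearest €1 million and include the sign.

−€432 million

MPC = 1 − MPS = 1 − 0.423 = 0.577.
Expenditure multiplier = 1/(1 − c + m) = 1/(1 − 0.577 + 0.17) = 1/0.593 ≈ 1.686.
ΔG contributes k·ΔG = (−€272 million) / 0.593 ≈ −€458.7 million.
ΔT of −€27 million changes first-round spending by −c·ΔT = +€15.579 million, contributing k·(−c·ΔT) = (+€15.579 million) / 0.593 ≈ +€26.3 million.
Net ΔY = k(ΔG − c·ΔT) = (−€256.421 million) / 0.593 ≈ −€432 million.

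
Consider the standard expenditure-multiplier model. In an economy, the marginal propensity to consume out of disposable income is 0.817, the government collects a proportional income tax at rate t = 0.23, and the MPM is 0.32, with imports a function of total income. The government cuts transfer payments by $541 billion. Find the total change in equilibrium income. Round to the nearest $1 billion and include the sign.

The transfer change shifts disposable income by −$541 billion, so first-round consumption changes by c·ΔTR = 0.817 × (−$541 billion) = −$441.997 billion.
Expenditure multiplier = 1/(1 − c(1−t) + m) = 1/(1 − 0.817×0.77 + 0.32) = 1/0.69091 ≈ 1.447.
The transfer multiplier is c × k ≈ 1.182, so ΔY = k × (c·ΔTR) = (−$441.997 billion) / 0.69091 ≈ −$640 billion.

−$640 billion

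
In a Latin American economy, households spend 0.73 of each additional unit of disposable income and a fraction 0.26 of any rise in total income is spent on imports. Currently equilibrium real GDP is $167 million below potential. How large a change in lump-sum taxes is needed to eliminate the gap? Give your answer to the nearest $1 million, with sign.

Spending multiplier = 1/(1 − c + m) = 1/(1 − 0.73 + 0.26) = 1/0.53 ≈ 1.887.
Tax multiplier = −c·k = −0.73/0.53 ≈ −1.377. Need ΔY = +$167 million, so ΔT = ΔY/(−c·k) = −(+$167 million) × 0.53 / 0.73 ≈ −$121 million.
The government should cut lump-sum taxes by $121 million.

−$121 million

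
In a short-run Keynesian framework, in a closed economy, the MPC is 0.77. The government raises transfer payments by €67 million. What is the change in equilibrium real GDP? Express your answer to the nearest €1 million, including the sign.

The transfer change shifts disposable income by +€67 million, so first-round consumption changes by c·ΔTR = 0.77 × (+€67 million) = +€51.59 million.
Expenditure multiplier = 1/(1 − MPC) = 1/(1 − 0.77) = 1/0.23 ≈ 4.348.
The transfer multiplier is c × k ≈ 3.348, so ΔY = k × (c·ΔTR) = (+€51.59 million) / 0.23 ≈ +€224 million.

+€224 million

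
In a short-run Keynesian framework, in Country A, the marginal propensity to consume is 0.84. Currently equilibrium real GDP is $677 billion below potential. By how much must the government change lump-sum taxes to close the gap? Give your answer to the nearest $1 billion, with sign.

−$129 billion

Spending multiplier = 1/(1 − MPC) = 1/(1 − 0.84) = 1/0.16 = 6.25.
Tax multiplier = −c·k = −0.84/0.16 = −5.25. Need ΔY = +$677 billion, so ΔT = ΔY/(−c·k) = −(+$677 billion) × 0.16 / 0.84 ≈ −$129 billion.
The government should cut lump-sum taxes by $129 billion.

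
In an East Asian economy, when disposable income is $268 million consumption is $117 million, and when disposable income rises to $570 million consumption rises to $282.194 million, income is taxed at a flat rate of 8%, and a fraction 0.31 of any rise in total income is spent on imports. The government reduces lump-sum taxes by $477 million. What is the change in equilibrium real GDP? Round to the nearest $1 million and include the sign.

+$323 million

MPC = ΔC/ΔYd = (282.194 − 117)/(570 − 268) = 165.194/302 = 0.547.
A lump-sum tax change of −$477 million shifts disposable income by +$477 million; first-round consumption changes by −c × ΔT = −0.547 × (−$477 million) = +$260.919 million.
Expenditure multiplier = 1/(1 − c(1−t) + m) = 1/(1 − 0.547×0.92 + 0.31) = 1/0.80676 ≈ 1.24.
The tax multiplier is −c × k ≈ −0.678, so ΔY = k × (−c·ΔT) = (+$260.919 million) / 0.80676 ≈ +$323 million.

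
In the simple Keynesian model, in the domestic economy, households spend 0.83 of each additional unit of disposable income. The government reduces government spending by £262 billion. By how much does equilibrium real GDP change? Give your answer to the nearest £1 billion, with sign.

Expenditure multiplier = 1/(1 − MPC) = 1/(1 − 0.83) = 1/0.17 ≈ 5.882.
ΔY = k × ΔG = (−£262 billion) / 0.17 ≈ −£1,541 billion.

−£1,541 billion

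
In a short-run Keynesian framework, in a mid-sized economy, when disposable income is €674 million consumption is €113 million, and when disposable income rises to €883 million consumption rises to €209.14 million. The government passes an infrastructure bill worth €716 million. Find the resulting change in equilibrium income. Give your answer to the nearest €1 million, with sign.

+€1,326 million

MPC = ΔC/ΔYd = (209.14 − 113)/(883 − 674) = 96.14/209 = 0.46.
Expenditure multiplier = 1/(1 − MPC) = 1/(1 − 0.46) = 1/0.54 ≈ 1.852.
ΔY = k × ΔG = (+€716 million) / 0.54 ≈ +€1,326 million.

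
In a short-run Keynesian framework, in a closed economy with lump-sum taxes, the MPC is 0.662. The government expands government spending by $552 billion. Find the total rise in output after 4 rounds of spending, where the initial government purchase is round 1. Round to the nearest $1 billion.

$1,319 billion

Round 1 adds ΔG = $552 billion; each later round is MPC = 0.662 times the previous.
After 4 rounds: 552 + 365.424 + 241.910688 + 160.144875456 = ΔG·(1 − c^4)/(1 − c) = 552 × (1 − 0.192057803536)/0.338 ≈ $1,319 billion.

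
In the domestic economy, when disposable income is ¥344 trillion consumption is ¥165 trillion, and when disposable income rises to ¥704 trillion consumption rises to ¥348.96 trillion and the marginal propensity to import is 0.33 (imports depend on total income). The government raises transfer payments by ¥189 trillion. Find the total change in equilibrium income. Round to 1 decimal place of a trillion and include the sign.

+¥117.9 trillion

MPC = ΔC/ΔYd = (348.96 − 165)/(704 − 344) = 183.96/360 = 0.511.
The transfer change shifts disposable income by +¥189 trillion, so first-round consumption changes by c·ΔTR = 0.511 × (+¥189 trillion) = +¥96.579 trillion.
Expenditure multiplier = 1/(1 − c + m) = 1/(1 − 0.511 + 0.33) = 1/0.819 ≈ 1.221.
The transfer multiplier is c × k ≈ 0.624, so ΔY = k × (c·ΔTR) = (+¥96.579 trillion) / 0.819 ≈ +¥117.9 trillion.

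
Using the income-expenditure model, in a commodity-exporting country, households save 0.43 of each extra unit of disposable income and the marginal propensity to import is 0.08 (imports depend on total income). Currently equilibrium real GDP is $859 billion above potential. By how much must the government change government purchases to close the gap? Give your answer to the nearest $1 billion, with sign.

MPC = 1 − MPS = 1 − 0.43 = 0.57.
Spending multiplier = 1/(1 − c + m) = 1/(1 − 0.57 + 0.08) = 1/0.51 ≈ 1.961.
Need ΔY = −$859 billion, so ΔG = ΔY/k = (−$859 billion) × 0.51 ≈ −$438 billion.
The government should cut government purchases by $438 billion.

−$438 billion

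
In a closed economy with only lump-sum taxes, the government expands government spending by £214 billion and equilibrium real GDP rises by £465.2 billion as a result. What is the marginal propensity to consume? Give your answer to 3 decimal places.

Implied spending multiplier k = ΔY/ΔG = 465.2/214 ≈ 2.1738.
Since k = 1/(1 − MPC), MPC = 1 − 1/k = 1 − ΔG/ΔY = 1 − 214/465.2 ≈ 0.540.

0.540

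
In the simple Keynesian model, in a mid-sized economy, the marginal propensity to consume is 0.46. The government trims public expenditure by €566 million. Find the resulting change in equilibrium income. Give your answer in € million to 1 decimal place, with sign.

Spending multiplier = 1/(1 − MPC) = 1/(1 − 0.46) = 1/0.54 ≈ 1.852.
ΔY = k × ΔG = (−€566 million) / 0.54 ≈ −€1,048.1 million.

−€1,048.1 million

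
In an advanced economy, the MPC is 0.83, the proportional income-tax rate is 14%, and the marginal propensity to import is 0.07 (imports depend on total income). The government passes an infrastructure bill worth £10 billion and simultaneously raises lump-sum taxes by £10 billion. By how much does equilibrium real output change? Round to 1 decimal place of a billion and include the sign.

Expenditure multiplier = 1/(1 − c(1−t) + m) = 1/(1 − 0.83×0.86 + 0.07) = 1/0.3562 ≈ 2.807.
ΔG contributes k·ΔG = (+£10 billion) / 0.3562 ≈ +£28.1 billion.
ΔT of +£10 billion changes first-round spending by −c·ΔT = −£8.3 billion, contributing k·(−c·ΔT) = (−£8.3 billion) / 0.3562 ≈ −£23.3 billion.
Net ΔY = k(ΔG − c·ΔT) = (+£1.7 billion) / 0.3562 ≈ +£4.8 billion.

+£4.8 billion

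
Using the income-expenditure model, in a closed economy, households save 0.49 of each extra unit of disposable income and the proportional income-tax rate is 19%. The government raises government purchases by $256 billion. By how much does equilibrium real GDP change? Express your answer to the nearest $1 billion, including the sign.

MPC = 1 − MPS = 1 − 0.49 = 0.51.
Government-spending multiplier = 1/(1 − c(1−t)) = 1/(1 − 0.51×0.81) = 1/0.5869 ≈ 1.704.
ΔY = k × ΔG = (+$256 billion) / 0.5869 ≈ +$436 billion.

+$436 billion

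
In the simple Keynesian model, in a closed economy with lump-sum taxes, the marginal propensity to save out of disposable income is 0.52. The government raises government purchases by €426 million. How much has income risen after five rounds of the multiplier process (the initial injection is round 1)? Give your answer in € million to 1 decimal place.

MPC = 1 − MPS = 1 − 0.52 = 0.48.
Round 1 adds ΔG = €426 million; each later round is MPC = 0.48 times the previous.
After 5 rounds: 426 + 204.48 + 98.1504 + 47.112192 + 22.61385216 = ΔG·(1 − c^5)/(1 − c) = 426 × (1 − 0.0254803968)/0.52 ≈ €798.4 million.

€798.4 million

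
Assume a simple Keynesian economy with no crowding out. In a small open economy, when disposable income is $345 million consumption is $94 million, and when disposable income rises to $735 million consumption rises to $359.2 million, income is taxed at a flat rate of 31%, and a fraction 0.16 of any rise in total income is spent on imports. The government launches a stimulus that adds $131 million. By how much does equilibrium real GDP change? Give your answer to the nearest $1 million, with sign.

MPC = ΔC/ΔYd = (359.2 − 94)/(735 − 345) = 265.2/390 = 0.68.
Expenditure multiplier = 1/(1 − c(1−t) + m) = 1/(1 − 0.68×0.69 + 0.16) = 1/0.6908 ≈ 1.448.
ΔY = k × ΔG = (+$131 million) / 0.6908 ≈ +$190 million.

+$190 million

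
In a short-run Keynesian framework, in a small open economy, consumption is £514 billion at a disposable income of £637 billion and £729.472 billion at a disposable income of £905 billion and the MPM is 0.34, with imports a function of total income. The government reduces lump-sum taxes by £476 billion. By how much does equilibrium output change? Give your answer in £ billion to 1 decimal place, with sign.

MPC = ΔC/ΔYd = (729.472 − 514)/(905 − 637) = 215.472/268 = 0.804.
A lump-sum tax change of −£476 billion shifts disposable income by +£476 billion; first-round consumption changes by −c × ΔT = −0.804 × (−£476 billion) = +£382.704 billion.
Expenditure multiplier = 1/(1 − c + m) = 1/(1 − 0.804 + 0.34) = 1/0.536 ≈ 1.866.
The tax multiplier is −c × k = −1.5, so ΔY = k × (−c·ΔT) = (+£382.704 billion) / 0.536 = +£714 billion.

+£714.0 billion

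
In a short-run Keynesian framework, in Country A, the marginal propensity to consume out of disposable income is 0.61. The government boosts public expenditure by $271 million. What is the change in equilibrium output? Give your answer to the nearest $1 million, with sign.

+$695 million

Spending multiplier = 1/(1 − MPC) = 1/(1 − 0.61) = 1/0.39 ≈ 2.564.
ΔY = k × ΔG = (+$271 million) / 0.39 ≈ +$695 million.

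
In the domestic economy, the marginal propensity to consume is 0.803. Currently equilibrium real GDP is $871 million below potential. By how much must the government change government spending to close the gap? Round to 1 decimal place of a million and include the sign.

Spending multiplier = 1/(1 − MPC) = 1/(1 − 0.803) = 1/0.197 ≈ 5.076.
Need ΔY = +$871 million, so ΔG = ΔY/k = (+$871 million) × 0.197 ≈ +$171.6 million.
The government should increase government spending by $171.6 million.

+$171.6 million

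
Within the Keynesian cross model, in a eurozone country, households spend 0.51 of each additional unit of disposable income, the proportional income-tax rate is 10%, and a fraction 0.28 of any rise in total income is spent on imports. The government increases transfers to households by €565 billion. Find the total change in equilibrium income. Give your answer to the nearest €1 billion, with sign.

+€351 billion

The transfer change shifts disposable income by +€565 billion, so first-round consumption changes by c·ΔTR = 0.51 × (+€565 billion) = +€288.15 billion.
Expenditure multiplier = 1/(1 − c(1−t) + m) = 1/(1 − 0.51×0.9 + 0.28) = 1/0.821 ≈ 1.218.
The transfer multiplier is c × k ≈ 0.621, so ΔY = k × (c·ΔTR) = (+€288.15 billion) / 0.821 ≈ +€351 billion.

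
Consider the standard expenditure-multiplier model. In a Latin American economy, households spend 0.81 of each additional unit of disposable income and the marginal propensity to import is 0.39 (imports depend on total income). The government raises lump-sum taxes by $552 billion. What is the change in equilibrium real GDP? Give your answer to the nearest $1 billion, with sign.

A lump-sum tax change of +$552 billion shifts disposable income by −$552 billion; first-round consumption changes by −c × ΔT = −0.81 × (+$552 billion) = −$447.12 billion.
Expenditure multiplier = 1/(1 − c + m) = 1/(1 − 0.81 + 0.39) = 1/0.58 ≈ 1.724.
The tax multiplier is −c × k ≈ −1.397, so ΔY = k × (−c·ΔT) = (−$447.12 billion) / 0.58 ≈ −$771 billion.

−$771 billion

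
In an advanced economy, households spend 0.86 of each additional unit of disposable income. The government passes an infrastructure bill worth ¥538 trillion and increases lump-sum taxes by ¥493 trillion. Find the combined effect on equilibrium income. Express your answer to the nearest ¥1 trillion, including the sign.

Expenditure multiplier = 1/(1 − MPC) = 1/(1 − 0.86) = 1/0.14 ≈ 7.143.
ΔG contributes k·ΔG = (+¥538 trillion) / 0.14 ≈ +¥3,842.9 trillion.
ΔT of +¥493 trillion changes first-round spending by −c·ΔT = −¥423.98 trillion, contributing k·(−c·ΔT) = (−¥423.98 trillion) / 0.14 ≈ −¥3,028.4 trillion.
Net ΔY = k(ΔG − c·ΔT) = (+¥114.02 trillion) / 0.14 ≈ +¥814 trillion.

+¥814 trillion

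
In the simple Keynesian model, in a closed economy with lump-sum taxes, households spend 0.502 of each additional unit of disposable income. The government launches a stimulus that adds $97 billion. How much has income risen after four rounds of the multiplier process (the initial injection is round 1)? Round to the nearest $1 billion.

Round 1 adds ΔG = $97 billion; each later round is MPC = 0.502 times the previous.
After 4 rounds: 97 + 48.694 + 24.444388 + 12.271082776 = ΔG·(1 − c^4)/(1 − c) = 97 × (1 − 0.063506016016)/0.498 ≈ $182 billion.

$182 billion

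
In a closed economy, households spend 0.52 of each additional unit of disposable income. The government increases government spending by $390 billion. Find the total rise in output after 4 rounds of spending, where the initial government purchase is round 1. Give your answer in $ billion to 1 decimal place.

Round 1 adds ΔG = $390 billion; each later round is MPC = 0.52 times the previous.
After 4 rounds: 390 + 202.8 + 105.456 + 54.83712 = ΔG·(1 − c^4)/(1 − c) = 390 × (1 − 0.07311616)/0.48 ≈ $753.1 billion.

$753.1 billion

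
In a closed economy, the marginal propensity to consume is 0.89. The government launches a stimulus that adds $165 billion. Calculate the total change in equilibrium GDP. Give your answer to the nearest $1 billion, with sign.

Spending multiplier = 1/(1 − MPC) = 1/(1 − 0.89) = 1/0.11 ≈ 9.091.
ΔY = k × ΔG = (+$165 billion) / 0.11 = +$1,500 billion.

+$1,500 billion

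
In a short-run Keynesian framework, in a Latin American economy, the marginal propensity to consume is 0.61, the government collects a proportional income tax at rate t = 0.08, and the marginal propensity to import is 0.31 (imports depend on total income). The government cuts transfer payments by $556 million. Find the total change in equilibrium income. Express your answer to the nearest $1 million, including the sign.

The transfer change shifts disposable income by −$556 million, so first-round consumption changes by c·ΔTR = 0.61 × (−$556 million) = −$339.16 million.
Expenditure multiplier = 1/(1 − c(1−t) + m) = 1/(1 − 0.61×0.92 + 0.31) = 1/0.7488 ≈ 1.335.
The transfer multiplier is c × k ≈ 0.815, so ΔY = k × (c·ΔTR) = (−$339.16 million) / 0.7488 ≈ −$453 million.

−$453 million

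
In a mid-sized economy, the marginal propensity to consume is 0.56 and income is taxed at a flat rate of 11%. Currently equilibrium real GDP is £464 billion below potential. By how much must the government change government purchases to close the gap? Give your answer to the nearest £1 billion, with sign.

Spending multiplier = 1/(1 − c(1−t)) = 1/(1 − 0.56×0.89) = 1/0.5016 ≈ 1.994.
Need ΔY = +£464 billion, so ΔG = ΔY/k = (+£464 billion) × 0.5016 ≈ +£233 billion.
The government should increase government purchases by £233 billion.

+£233 billion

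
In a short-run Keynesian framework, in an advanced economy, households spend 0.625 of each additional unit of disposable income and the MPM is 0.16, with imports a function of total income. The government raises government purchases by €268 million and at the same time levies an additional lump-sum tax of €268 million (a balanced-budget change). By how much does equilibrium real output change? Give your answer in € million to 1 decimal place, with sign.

Expenditure multiplier = 1/(1 − c + m) = 1/(1 − 0.625 + 0.16) = 1/0.535 ≈ 1.869.
ΔG contributes k·ΔG = (+€268 million) / 0.535 ≈ +€500.9 million.
ΔT of +€268 million changes first-round spending by −c·ΔT = −€167.5 million, contributing k·(−c·ΔT) = (−€167.5 million) / 0.535 ≈ −€313.1 million.
Net ΔY = k(ΔG − c·ΔT) = (+€100.5 million) / 0.535 ≈ +€187.9 million.

+€187.9 million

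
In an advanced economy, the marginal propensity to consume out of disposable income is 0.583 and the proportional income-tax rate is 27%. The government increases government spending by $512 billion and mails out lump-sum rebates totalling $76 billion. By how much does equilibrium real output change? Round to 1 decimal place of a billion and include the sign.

+$968.5 billion

Expenditure multiplier = 1/(1 − c(1−t)) = 1/(1 − 0.583×0.73) = 1/0.57441 ≈ 1.741.
ΔG contributes k·ΔG = (+$512 billion) / 0.57441 ≈ +$891.3 billion.
ΔT of −$76 billion changes first-round spending by −c·ΔT = +$44.308 billion, contributing k·(−c·ΔT) = (+$44.308 billion) / 0.57441 ≈ +$77.1 billion.
Net ΔY = k(ΔG − c·ΔT) = (+$556.308 billion) / 0.57441 ≈ +$968.5 billion.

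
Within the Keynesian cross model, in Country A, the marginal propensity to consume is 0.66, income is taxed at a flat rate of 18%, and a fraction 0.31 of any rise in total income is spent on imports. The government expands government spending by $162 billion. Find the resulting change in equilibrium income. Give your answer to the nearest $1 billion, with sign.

+$211 billion

Spending multiplier = 1/(1 − c(1−t) + m) = 1/(1 − 0.66×0.82 + 0.31) = 1/0.7688 ≈ 1.301.
ΔY = k × ΔG = (+$162 billion) / 0.7688 ≈ +$211 billion.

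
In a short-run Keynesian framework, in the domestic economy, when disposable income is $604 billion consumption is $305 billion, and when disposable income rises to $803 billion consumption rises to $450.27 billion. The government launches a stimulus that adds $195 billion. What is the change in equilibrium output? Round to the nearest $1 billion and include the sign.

MPC = ΔC/ΔYd = (450.27 − 305)/(803 − 604) = 145.27/199 = 0.73.
Spending multiplier = 1/(1 − MPC) = 1/(1 − 0.73) = 1/0.27 ≈ 3.704.
ΔY = k × ΔG = (+$195 billion) / 0.27 ≈ +$722 billion.

+$722 billion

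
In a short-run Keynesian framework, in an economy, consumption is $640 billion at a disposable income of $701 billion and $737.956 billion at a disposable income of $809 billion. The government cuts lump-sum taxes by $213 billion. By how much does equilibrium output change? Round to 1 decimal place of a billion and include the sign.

+$2,077.3 billion

MPC = ΔC/ΔYd = (737.956 − 640)/(809 − 701) = 97.956/108 = 0.907.
A lump-sum tax change of −$213 billion shifts disposable income by +$213 billion; first-round consumption changes by −c × ΔT = −0.907 × (−$213 billion) = +$193.191 billion.
Expenditure multiplier = 1/(1 − MPC) = 1/(1 − 0.907) = 1/0.093 ≈ 10.753.
The tax multiplier is −c × k ≈ −9.753, so ΔY = k × (−c·ΔT) = (+$193.191 billion) / 0.093 ≈ +$2,077.3 billion.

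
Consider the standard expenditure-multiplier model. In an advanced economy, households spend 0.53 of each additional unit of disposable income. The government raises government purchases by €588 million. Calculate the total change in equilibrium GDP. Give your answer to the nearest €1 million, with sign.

+€1,251 million

Spending multiplier = 1/(1 − MPC) = 1/(1 − 0.53) = 1/0.47 ≈ 2.128.
ΔY = k × ΔG = (+€588 million) / 0.47 ≈ +€1,251 million.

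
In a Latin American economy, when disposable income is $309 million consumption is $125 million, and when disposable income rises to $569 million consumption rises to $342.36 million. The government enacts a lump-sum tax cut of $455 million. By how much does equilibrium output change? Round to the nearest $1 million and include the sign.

MPC = ΔC/ΔYd = (342.36 − 125)/(569 − 309) = 217.36/260 = 0.836.
A lump-sum tax change of −$455 million shifts disposable income by +$455 million; first-round consumption changes by −c × ΔT = −0.836 × (−$455 million) = +$380.38 million.
Expenditure multiplier = 1/(1 − MPC) = 1/(1 − 0.836) = 1/0.164 ≈ 6.098.
The tax multiplier is −c × k ≈ −5.098, so ΔY = k × (−c·ΔT) = (+$380.38 million) / 0.164 ≈ +$2,319 million.

+$2,319 million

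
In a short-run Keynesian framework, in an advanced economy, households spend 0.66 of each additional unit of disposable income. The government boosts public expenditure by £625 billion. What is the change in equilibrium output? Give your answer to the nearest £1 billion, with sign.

Government-spending multiplier = 1/(1 − MPC) = 1/(1 − 0.66) = 1/0.34 ≈ 2.941.
ΔY = k × ΔG = (+£625 billion) / 0.34 ≈ +£1,838 billion.

+£1,838 billion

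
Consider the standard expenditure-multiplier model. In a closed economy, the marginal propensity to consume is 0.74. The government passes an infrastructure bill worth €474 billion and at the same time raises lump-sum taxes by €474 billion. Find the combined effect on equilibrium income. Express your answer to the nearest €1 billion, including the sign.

+€474 billion

Expenditure multiplier = 1/(1 − MPC) = 1/(1 − 0.74) = 1/0.26 ≈ 3.846.
ΔG contributes k·ΔG = (+€474 billion) / 0.26 ≈ +€1,823.1 billion.
ΔT of +€474 billion changes first-round spending by −c·ΔT = −€350.76 billion, contributing k·(−c·ΔT) = (−€350.76 billion) / 0.26 ≈ −€1,349.1 billion.
With ΔG = ΔT and no other leakages, the balanced-budget multiplier is 1, so ΔY = ΔG = +€474 billion.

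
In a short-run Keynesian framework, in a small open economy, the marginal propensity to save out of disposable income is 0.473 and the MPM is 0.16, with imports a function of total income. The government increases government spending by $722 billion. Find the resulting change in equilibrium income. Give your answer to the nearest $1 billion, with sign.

+$1,141 billion

MPC = 1 − MPS = 1 − 0.473 = 0.527.
Government-spending multiplier = 1/(1 − c + m) = 1/(1 − 0.527 + 0.16) = 1/0.633 ≈ 1.58.
ΔY = k × ΔG = (+$722 billion) / 0.633 ≈ +$1,141 billion.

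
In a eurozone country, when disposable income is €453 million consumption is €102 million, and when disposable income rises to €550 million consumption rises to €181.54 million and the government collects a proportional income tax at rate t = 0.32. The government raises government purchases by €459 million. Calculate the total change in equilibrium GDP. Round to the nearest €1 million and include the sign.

+€1,038 million

MPC = ΔC/ΔYd = (181.54 − 102)/(550 − 453) = 79.54/97 = 0.82.
Spending multiplier = 1/(1 − c(1−t)) = 1/(1 − 0.82×0.68) = 1/0.4424 ≈ 2.26.
ΔY = k × ΔG = (+€459 million) / 0.4424 ≈ +€1,038 million.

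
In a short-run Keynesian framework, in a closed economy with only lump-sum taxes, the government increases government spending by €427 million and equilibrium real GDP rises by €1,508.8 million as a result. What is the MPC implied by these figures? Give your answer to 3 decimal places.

0.717

Implied spending multiplier k = ΔY/ΔG = 1,508.8/427 ≈ 3.5335.
Since k = 1/(1 − MPC), MPC = 1 − 1/k = 1 − ΔG/ΔY = 1 − 427/1,508.8 ≈ 0.717.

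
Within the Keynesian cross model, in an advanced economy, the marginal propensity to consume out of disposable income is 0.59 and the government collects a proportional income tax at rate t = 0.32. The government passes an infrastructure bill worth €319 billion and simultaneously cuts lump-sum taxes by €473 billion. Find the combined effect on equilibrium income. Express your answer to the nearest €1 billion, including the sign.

Expenditure multiplier = 1/(1 − c(1−t)) = 1/(1 − 0.59×0.68) = 1/0.5988 ≈ 1.67.
ΔG contributes k·ΔG = (+€319 billion) / 0.5988 ≈ +€532.7 billion.
ΔT of −€473 billion changes first-round spending by −c·ΔT = +€279.07 billion, contributing k·(−c·ΔT) = (+€279.07 billion) / 0.5988 ≈ +€466 billion.
Net ΔY = k(ΔG − c·ΔT) = (+€598.07 billion) / 0.5988 ≈ +€999 billion.

+€999 billion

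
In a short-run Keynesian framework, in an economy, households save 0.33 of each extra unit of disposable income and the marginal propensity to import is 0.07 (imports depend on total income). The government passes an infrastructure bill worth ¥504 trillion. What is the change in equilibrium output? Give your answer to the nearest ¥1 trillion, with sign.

+¥1,260 trillion

MPC = 1 − MPS = 1 − 0.33 = 0.67.
Spending multiplier = 1/(1 − c + m) = 1/(1 − 0.67 + 0.07) = 1/0.4 = 2.5.
ΔY = k × ΔG = (+¥504 trillion) / 0.4 = +¥1,260 trillion.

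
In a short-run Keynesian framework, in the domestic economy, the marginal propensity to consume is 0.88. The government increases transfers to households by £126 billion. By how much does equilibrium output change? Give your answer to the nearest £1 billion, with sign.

The transfer change shifts disposable income by +£126 billion, so first-round consumption changes by c·ΔTR = 0.88 × (+£126 billion) = +£110.88 billion.
Expenditure multiplier = 1/(1 − MPC) = 1/(1 − 0.88) = 1/0.12 ≈ 8.333.
The transfer multiplier is c × k ≈ 7.333, so ΔY = k × (c·ΔTR) = (+£110.88 billion) / 0.12 = +£924 billion.

+£924 billion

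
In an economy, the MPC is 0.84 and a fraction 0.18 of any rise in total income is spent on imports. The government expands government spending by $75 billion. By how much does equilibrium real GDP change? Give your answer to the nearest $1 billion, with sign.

+$221 billion

Spending multiplier = 1/(1 − c + m) = 1/(1 − 0.84 + 0.18) = 1/0.34 ≈ 2.941.
ΔY = k × ΔG = (+$75 billion) / 0.34 ≈ +$221 billion.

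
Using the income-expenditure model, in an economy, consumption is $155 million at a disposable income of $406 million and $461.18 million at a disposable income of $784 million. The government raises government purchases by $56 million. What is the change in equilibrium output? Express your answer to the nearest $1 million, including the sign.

MPC = ΔC/ΔYd = (461.18 − 155)/(784 − 406) = 306.18/378 = 0.81.
Spending multiplier = 1/(1 − MPC) = 1/(1 − 0.81) = 1/0.19 ≈ 5.263.
ΔY = k × ΔG = (+$56 million) / 0.19 ≈ +$295 million.

+$295 million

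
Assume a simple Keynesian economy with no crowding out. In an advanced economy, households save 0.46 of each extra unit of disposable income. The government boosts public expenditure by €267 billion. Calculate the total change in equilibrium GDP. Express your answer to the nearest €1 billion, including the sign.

MPC = 1 − MPS = 1 − 0.46 = 0.54.
Expenditure multiplier = 1/(1 − MPC) = 1/(1 − 0.54) = 1/0.46 ≈ 2.174.
ΔY = k × ΔG = (+€267 billion) / 0.46 ≈ +€580 billion.

+€580 billion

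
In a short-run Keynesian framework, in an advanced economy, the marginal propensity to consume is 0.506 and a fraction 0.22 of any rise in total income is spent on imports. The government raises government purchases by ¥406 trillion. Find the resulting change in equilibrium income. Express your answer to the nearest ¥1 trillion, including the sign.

+¥569 trillion

Government-spending multiplier = 1/(1 − c + m) = 1/(1 − 0.506 + 0.22) = 1/0.714 ≈ 1.401.
ΔY = k × ΔG = (+¥406 trillion) / 0.714 ≈ +¥569 trillion.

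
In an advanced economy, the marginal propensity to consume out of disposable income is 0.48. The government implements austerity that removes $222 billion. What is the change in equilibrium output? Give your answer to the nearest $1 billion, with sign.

−$427 billion

Spending multiplier = 1/(1 − MPC) = 1/(1 − 0.48) = 1/0.52 ≈ 1.923.
ΔY = k × ΔG = (−$222 billion) / 0.52 ≈ −$427 billion.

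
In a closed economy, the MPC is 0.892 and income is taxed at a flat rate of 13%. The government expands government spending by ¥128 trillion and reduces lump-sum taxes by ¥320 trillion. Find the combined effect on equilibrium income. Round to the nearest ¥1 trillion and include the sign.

+¥1,846 trillion

Expenditure multiplier = 1/(1 − c(1−t)) = 1/(1 − 0.892×0.87) = 1/0.22396 ≈ 4.465.
ΔG contributes k·ΔG = (+¥128 trillion) / 0.22396 ≈ +¥571.5 trillion.
ΔT of −¥320 trillion changes first-round spending by −c·ΔT = +¥285.44 trillion, contributing k·(−c·ΔT) = (+¥285.44 trillion) / 0.22396 ≈ +¥1,274.5 trillion.
Net ΔY = k(ΔG − c·ΔT) = (+¥413.44 trillion) / 0.22396 ≈ +¥1,846 trillion.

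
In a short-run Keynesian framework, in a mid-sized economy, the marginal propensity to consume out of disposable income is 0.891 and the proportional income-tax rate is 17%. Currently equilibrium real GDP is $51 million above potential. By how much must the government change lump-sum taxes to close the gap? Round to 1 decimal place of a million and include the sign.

+$14.9 million

Spending multiplier = 1/(1 − c(1−t)) = 1/(1 − 0.891×0.83) = 1/0.26047 ≈ 3.839.
Tax multiplier = −c·k = −0.891/0.26047 ≈ −3.421. Need ΔY = −$51 million, so ΔT = ΔY/(−c·k) = −(−$51 million) × 0.26047 / 0.891 ≈ +$14.9 million.
The government should raise lump-sum taxes by $14.9 million.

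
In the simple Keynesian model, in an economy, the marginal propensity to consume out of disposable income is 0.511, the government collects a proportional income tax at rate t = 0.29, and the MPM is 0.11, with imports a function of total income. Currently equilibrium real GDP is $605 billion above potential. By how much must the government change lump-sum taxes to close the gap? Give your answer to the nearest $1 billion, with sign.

+$885 billion

Spending multiplier = 1/(1 − c(1−t) + m) = 1/(1 − 0.511×0.71 + 0.11) = 1/0.74719 ≈ 1.338.
Tax multiplier = −c·k = −0.511/0.74719 ≈ −0.684. Need ΔY = −$605 billion, so ΔT = ΔY/(−c·k) = −(−$605 billion) × 0.74719 / 0.511 ≈ +$885 billion.
The government should raise lump-sum taxes by $885 billion.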